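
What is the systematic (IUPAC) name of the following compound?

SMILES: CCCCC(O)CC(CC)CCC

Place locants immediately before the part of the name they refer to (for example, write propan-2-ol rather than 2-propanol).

Counting along the main chain through the –OH group gives 10 carbons: the parent is decane.
An alcohol (–OH) is the principal characteristic group, giving the suffix -ol.
Number the chain so that numbering from this end puts the hydroxyl group at C-5 rather than C-6.
This places the hydroxyl at C-5; an ethyl group at C-7.
Assembling the pieces gives 7-ethyldecan-5-ol.

7-ethyldecan-5-ol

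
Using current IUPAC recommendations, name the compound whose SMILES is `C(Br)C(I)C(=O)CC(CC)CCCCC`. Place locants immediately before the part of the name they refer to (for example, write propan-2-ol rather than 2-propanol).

The longest chain bearing the carbonyl is 10 carbons long (decane).
The highest-priority functional group is a ketone (C=O on an internal carbon), so the name ends in -one.
Choose the numbering such that numbering from this end puts the carbonyl group at C-3 rather than C-8.
That gives the carbonyl at C-3; a bromo group at C-1; an ethyl group at C-5; an iodo group at C-2.
Prefixes are listed alphabetically: bromo, ethyl, iodo.
Assembling the pieces gives 1-bromo-5-ethyl-2-iododecan-3-one.

1-bromo-5-ethyl-2-iododecan-3-one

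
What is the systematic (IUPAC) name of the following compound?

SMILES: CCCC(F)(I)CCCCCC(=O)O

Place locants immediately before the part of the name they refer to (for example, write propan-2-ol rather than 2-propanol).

The longest carbon chain that includes the –COOH group has 10 carbons, so the parent hydride is decane.
A carboxylic acid (terminal –COOH) is the principal characteristic group, giving the suffix -oic acid.
Number the chain so that the carboxylic acid carbon is C-1 by definition.
This places a fluoro group at C-7; an iodo group at C-7.
Substituent prefixes are cited in alphabetical order (multiplying prefixes like di-/tri- are ignored for ordering).
The name is 7-fluoro-7-iododecanoic acid.

7-fluoro-7-iododecanoic acid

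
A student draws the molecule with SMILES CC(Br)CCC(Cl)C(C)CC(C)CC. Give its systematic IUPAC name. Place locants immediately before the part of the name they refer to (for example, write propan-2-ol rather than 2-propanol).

2-bromo-5-chloro-6,8-dimethyldecane

The parent chain contains 10 carbons (decane).
Choose the numbering such that the substituent locant set {2,5,6,8} is lower than {3,5,6,9} at the first point of difference.
This places a bromo group at C-2; a chloro group at C-5; methyl groups at C-6 and C-8.
The substituents are ordered alphabetically, ignoring any di-/tri- multipliers.
The name is 2-bromo-5-chloro-6,8-dimethyldecane.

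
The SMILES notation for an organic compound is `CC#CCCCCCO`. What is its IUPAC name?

oct-6-yn-1-ol

The longest chain bearing the –OH group and the multiple bond is 8 carbons long (octane).
The highest-priority functional group is an alcohol (–OH), so the name ends in -ol.
A C≡C triple bond in the chain gives the infix -yne-.
Choose the numbering such that numbering from this end puts the hydroxyl group at C-1 rather than C-8.
That gives the hydroxyl at C-1; the triple bond between C-6 and C-7.
The name is oct-6-yn-1-ol.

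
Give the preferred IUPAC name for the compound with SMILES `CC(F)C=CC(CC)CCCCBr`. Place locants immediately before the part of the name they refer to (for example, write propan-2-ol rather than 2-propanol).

Counting along the main chain through the multiple bond gives 9 carbons: the parent is nonane.
A C=C double bond in the chain gives the infix -ene-.
Number the chain so that numbering from this end puts the double bond at C-3 rather than C-6.
That gives the double bond between C-3 and C-4; a bromo group at C-9; an ethyl group at C-5; a fluoro group at C-2.
Prefixes are listed alphabetically: bromo, ethyl, fluoro.
Assembling the pieces gives 9-bromo-5-ethyl-2-fluoronon-3-ene.

9-bromo-5-ethyl-2-fluoronon-3-ene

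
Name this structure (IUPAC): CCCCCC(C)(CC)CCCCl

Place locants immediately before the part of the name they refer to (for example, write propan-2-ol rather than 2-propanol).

1-chloro-4-ethyl-4-methylnonane

The parent chain contains 9 carbons (nonane).
Number the chain so that the substituent locant set {1,4,4} is lower than {6,6,9} at the first point of difference.
This places a chloro group at C-1; an ethyl group at C-4; a methyl group at C-4.
Substituent prefixes are cited in alphabetical order (multiplying prefixes like di-/tri- are ignored for ordering).
Putting it together: 1-chloro-4-ethyl-4-methylnonane.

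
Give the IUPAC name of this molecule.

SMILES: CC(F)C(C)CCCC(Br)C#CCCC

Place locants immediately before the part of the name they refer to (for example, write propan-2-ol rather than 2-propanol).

The longest carbon chain that includes the multiple bond has 12 carbons, so the parent hydride is dodecane.
There is one C≡C triple bond, indicated by the ending -yne.
Number the chain so that numbering from this end puts the triple bond at C-4 rather than C-8.
This places the triple bond between C-4 and C-5; a bromo group at C-6; a fluoro group at C-11; a methyl group at C-10.
Prefixes are listed alphabetically: bromo, fluoro, methyl.
Assembling the pieces gives 6-bromo-11-fluoro-10-methyldodec-4-yne.

6-bromo-11-fluoro-10-methyldodec-4-yne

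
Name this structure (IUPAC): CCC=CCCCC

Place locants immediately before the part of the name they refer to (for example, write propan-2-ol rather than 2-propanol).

The longest chain bearing the multiple bond is 8 carbons long (octane).
The chain contains a C=C double bond, so the unsaturation ending is -ene.
Number the chain so that numbering from this end puts the double bond at C-3 rather than C-5.
With this numbering: the double bond between C-3 and C-4.
Putting it together: oct-3-ene.

oct-3-ene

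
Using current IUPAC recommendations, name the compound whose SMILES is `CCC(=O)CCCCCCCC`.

The longest chain bearing the carbonyl is 11 carbons long (undecane).
A ketone (C=O on an internal carbon) is the principal characteristic group, giving the suffix -one.
Number the chain so that numbering from this end puts the carbonyl group at C-3 rather than C-9.
That gives the carbonyl at C-3.
The name is undecan-3-one.

undecan-3-one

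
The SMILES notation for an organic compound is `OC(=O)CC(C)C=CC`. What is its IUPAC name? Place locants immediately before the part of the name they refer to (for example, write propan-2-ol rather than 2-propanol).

The longest carbon chain that includes the –COOH group and the multiple bond has 6 carbons, so the parent hydride is hexane.
The highest-priority functional group is a carboxylic acid (terminal –COOH), so the name ends in -oic acid.
The chain contains a C=C double bond, so the unsaturation ending is -ene.
Choose the numbering such that the carboxylic acid carbon is C-1 by definition.
This places the double bond between C-4 and C-5; a methyl group at C-3.
Putting it together: 3-methylhex-4-enoic acid.

3-methylhex-4-enoic acid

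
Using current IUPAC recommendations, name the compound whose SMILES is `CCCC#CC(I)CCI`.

1,3-diiodooct-4-yne

The longest carbon chain that includes the multiple bond has 8 carbons, so the parent hydride is octane.
There is one C≡C triple bond, indicated by the ending -yne.
Number the chain so that the substituent locant set {1,3} is lower than {6,8} at the first point of difference.
This places the triple bond between C-4 and C-5; iodo groups at C-1 and C-3.
The name is 1,3-diiodooct-4-yne.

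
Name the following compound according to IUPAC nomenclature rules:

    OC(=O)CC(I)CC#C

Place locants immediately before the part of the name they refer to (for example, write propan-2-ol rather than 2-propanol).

3-iodohex-5-ynoic acid

The longest chain bearing the –COOH group and the multiple bond is 6 carbons long (hexane).
The highest-priority functional group is a carboxylic acid (terminal –COOH), so the name ends in -oic acid.
The chain contains a C≡C triple bond, so the unsaturation ending is -yne.
The numbering direction is chosen so that the carboxylic acid carbon is C-1 by definition.
This places the triple bond between C-5 and C-6; an iodo group at C-3.
Putting it together: 3-iodohex-5-ynoic acid.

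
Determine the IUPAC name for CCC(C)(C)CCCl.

The longest carbon chain is 5 atoms: the parent is pentane.
Number the chain so that the substituent locant set {1,3,3} is lower than {3,3,5} at the first point of difference.
That gives a chloro group at C-1; two methyl groups at C-3.
Substituent prefixes are cited in alphabetical order (multiplying prefixes like di-/tri- are ignored for ordering).
Assembling the pieces gives 1-chloro-3,3-dimethylpentane.

1-chloro-3,3-dimethylpentane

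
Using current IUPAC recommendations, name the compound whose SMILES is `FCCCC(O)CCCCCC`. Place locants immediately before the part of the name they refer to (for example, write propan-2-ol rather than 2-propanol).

1-fluorodecan-4-ol

Counting along the main chain through the –OH group gives 10 carbons: the parent is decane.
The highest-priority functional group is an alcohol (–OH), so the name ends in -ol.
Choose the numbering such that numbering from this end puts the hydroxyl group at C-4 rather than C-7.
This places the hydroxyl at C-4; a fluoro group at C-1.
The name is 1-fluorodecan-4-ol.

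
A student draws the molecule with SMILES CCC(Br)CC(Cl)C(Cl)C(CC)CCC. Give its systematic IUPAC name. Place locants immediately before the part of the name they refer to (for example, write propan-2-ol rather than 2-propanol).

The longest carbon chain is 10 atoms: the parent is decane.
The numbering direction is chosen so that the substituent locant set {3,5,6,7} is lower than {4,5,6,8} at the first point of difference.
This places a bromo group at C-3; chloro groups at C-5 and C-6; an ethyl group at C-7.
Substituent prefixes are cited in alphabetical order (multiplying prefixes like di-/tri- are ignored for ordering).
Assembling the pieces gives 3-bromo-5,6-dichloro-7-ethyldecane.

3-bromo-5,6-dichloro-7-ethyldecane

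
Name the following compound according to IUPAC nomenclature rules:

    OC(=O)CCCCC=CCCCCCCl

12-chlorododec-6-enoic acid

Counting along the main chain through the –COOH group and the multiple bond gives 12 carbons: the parent is dodecane.
The principal characteristic group is a carboxylic acid (terminal –COOH), named with the suffix -oic acid.
There is one C=C double bond, indicated by the ending -ene.
The numbering direction is chosen so that the carboxylic acid carbon is C-1 by definition.
With this numbering: the double bond between C-6 and C-7; a chloro group at C-12.
The name is 12-chlorododec-6-enoic acid.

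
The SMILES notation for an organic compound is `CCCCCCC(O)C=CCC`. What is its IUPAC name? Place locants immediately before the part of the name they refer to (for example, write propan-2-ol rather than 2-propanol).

The longest carbon chain that includes the –OH group and the multiple bond has 11 carbons, so the parent hydride is undecane.
The highest-priority functional group is an alcohol (–OH), so the name ends in -ol.
There is one C=C double bond, indicated by the ending -ene.
The numbering direction is chosen so that numbering from this end puts the hydroxyl group at C-5 rather than C-7.
This places the hydroxyl at C-5; the double bond between C-3 and C-4.
The name is undec-3-en-5-ol.

undec-3-en-5-ol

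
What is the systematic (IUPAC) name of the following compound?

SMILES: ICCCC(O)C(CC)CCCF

The longest carbon chain that includes the –OH group has 8 carbons, so the parent hydride is octane.
An alcohol (–OH) is the principal characteristic group, giving the suffix -ol.
Choose the numbering such that numbering from this end puts the hydroxyl group at C-4 rather than C-5.
That gives the hydroxyl at C-4; an ethyl group at C-5; a fluoro group at C-8; an iodo group at C-1.
Prefixes are listed alphabetically: ethyl, fluoro, iodo.
The name is 5-ethyl-8-fluoro-1-iodooctan-4-ol.

5-ethyl-8-fluoro-1-iodooctan-4-ol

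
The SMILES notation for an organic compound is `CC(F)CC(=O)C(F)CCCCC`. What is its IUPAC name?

Counting along the main chain through the carbonyl gives 10 carbons: the parent is decane.
The highest-priority functional group is a ketone (C=O on an internal carbon), so the name ends in -one.
Number the chain so that numbering from this end puts the carbonyl group at C-4 rather than C-7.
With this numbering: the carbonyl at C-4; fluoro groups at C-2 and C-5.
Putting it together: 2,5-difluorodecan-4-one.

2,5-difluorodecan-4-one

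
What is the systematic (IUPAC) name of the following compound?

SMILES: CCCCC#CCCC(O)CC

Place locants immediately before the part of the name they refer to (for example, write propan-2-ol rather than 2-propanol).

undec-6-yn-3-ol

The longest carbon chain that includes the –OH group and the multiple bond has 11 carbons, so the parent hydride is undecane.
The highest-priority functional group is an alcohol (–OH), so the name ends in -ol.
A C≡C triple bond in the chain gives the infix -yne-.
Choose the numbering such that numbering from this end puts the hydroxyl group at C-3 rather than C-9.
This places the hydroxyl at C-3; the triple bond between C-6 and C-7.
Putting it together: undec-6-yn-3-ol.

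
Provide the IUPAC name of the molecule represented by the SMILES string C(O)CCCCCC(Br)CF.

7-bromo-8-fluorooctan-1-ol

The longest carbon chain that includes the –OH group has 8 carbons, so the parent hydride is octane.
An alcohol (–OH) is the principal characteristic group, giving the suffix -ol.
Number the chain so that numbering from this end puts the hydroxyl group at C-1 rather than C-8.
With this numbering: the hydroxyl at C-1; a bromo group at C-7; a fluoro group at C-8.
Prefixes are listed alphabetically: bromo, fluoro.
Putting it together: 7-bromo-8-fluorooctan-1-ol.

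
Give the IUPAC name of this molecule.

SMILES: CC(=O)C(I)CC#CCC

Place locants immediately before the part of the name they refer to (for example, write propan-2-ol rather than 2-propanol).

3-iodooct-5-yn-2-one

The longest carbon chain that includes the carbonyl and the multiple bond has 8 carbons, so the parent hydride is octane.
The principal characteristic group is a ketone (C=O on an internal carbon), named with the suffix -one.
The chain contains a C≡C triple bond, so the unsaturation ending is -yne.
The numbering direction is chosen so that numbering from this end puts the carbonyl group at C-2 rather than C-7.
That gives the carbonyl at C-2; the triple bond between C-5 and C-6; an iodo group at C-3.
Putting it together: 3-iodooct-5-yn-2-one.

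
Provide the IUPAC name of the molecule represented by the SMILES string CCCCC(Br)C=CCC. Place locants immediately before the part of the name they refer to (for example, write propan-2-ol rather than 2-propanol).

5-bromonon-3-ene

The longest chain bearing the multiple bond is 9 carbons long (nonane).
A C=C double bond in the chain gives the infix -ene-.
Choose the numbering such that numbering from this end puts the double bond at C-3 rather than C-6.
This places the double bond between C-3 and C-4; a bromo group at C-5.
The name is 5-bromonon-3-ene.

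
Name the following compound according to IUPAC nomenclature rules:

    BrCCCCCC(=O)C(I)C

The longest carbon chain that includes the carbonyl has 8 carbons, so the parent hydride is octane.
The highest-priority functional group is a ketone (C=O on an internal carbon), so the name ends in -one.
Number the chain so that numbering from this end puts the carbonyl group at C-3 rather than C-6.
That gives the carbonyl at C-3; a bromo group at C-8; an iodo group at C-2.
Substituent prefixes are cited in alphabetical order (multiplying prefixes like di-/tri- are ignored for ordering).
Assembling the pieces gives 8-bromo-2-iodooctan-3-one.

8-bromo-2-iodooctan-3-one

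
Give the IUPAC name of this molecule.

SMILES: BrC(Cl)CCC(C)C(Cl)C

1-bromo-1,5-dichloro-4-methylhexane

The parent chain contains 6 carbons (hexane).
Number the chain so that the substituent locant set {1,1,4,5} is lower than {2,3,6,6} at the first point of difference.
With this numbering: a bromo group at C-1; chloro groups at C-1 and C-5; a methyl group at C-4.
The substituents are ordered alphabetically, ignoring any di-/tri- multipliers.
The name is 1-bromo-1,5-dichloro-4-methylhexane.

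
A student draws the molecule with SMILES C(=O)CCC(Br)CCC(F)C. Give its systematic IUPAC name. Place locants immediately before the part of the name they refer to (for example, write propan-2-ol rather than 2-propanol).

Counting along the main chain through the –CHO group gives 8 carbons: the parent is octane.
The highest-priority functional group is an aldehyde (terminal –CHO), so the name ends in -al.
Number the chain so that the aldehyde carbon is C-1 by definition.
This places a bromo group at C-4; a fluoro group at C-7.
Prefixes are listed alphabetically: bromo, fluoro.
The name is 4-bromo-7-fluorooctanal.

4-bromo-7-fluorooctanal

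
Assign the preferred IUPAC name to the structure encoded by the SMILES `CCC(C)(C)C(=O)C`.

3,3-dimethylpentan-2-one

Counting along the main chain through the carbonyl gives 5 carbons: the parent is pentane.
A ketone (C=O on an internal carbon) is the principal characteristic group, giving the suffix -one.
Choose the numbering such that numbering from this end puts the carbonyl group at C-2 rather than C-4.
That gives the carbonyl at C-2; two methyl groups at C-3.
The name is 3,3-dimethylpentan-2-one.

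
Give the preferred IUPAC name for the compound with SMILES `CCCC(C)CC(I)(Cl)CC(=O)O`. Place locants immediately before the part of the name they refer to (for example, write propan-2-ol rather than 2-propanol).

The longest carbon chain that includes the –COOH group has 8 carbons, so the parent hydride is octane.
A carboxylic acid (terminal –COOH) is the principal characteristic group, giving the suffix -oic acid.
Choose the numbering such that the carboxylic acid carbon is C-1 by definition.
That gives a chloro group at C-3; an iodo group at C-3; a methyl group at C-5.
Substituent prefixes are cited in alphabetical order (multiplying prefixes like di-/tri- are ignored for ordering).
The name is 3-chloro-3-iodo-5-methyloctanoic acid.

3-chloro-3-iodo-5-methyloctanoic acid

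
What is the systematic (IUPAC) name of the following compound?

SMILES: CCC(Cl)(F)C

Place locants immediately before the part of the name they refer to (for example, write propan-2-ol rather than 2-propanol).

The parent chain contains 4 carbons (butane).
The numbering direction is chosen so that the substituent locant set {2,2} is lower than {3,3} at the first point of difference.
With this numbering: a chloro group at C-2; a fluoro group at C-2.
Prefixes are listed alphabetically: chloro, fluoro.
Putting it together: 2-chloro-2-fluorobutane.

2-chloro-2-fluorobutane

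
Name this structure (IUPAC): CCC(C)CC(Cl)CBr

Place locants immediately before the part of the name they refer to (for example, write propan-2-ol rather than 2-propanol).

The parent chain contains 6 carbons (hexane).
Number the chain so that the substituent locant set {1,2,4} is lower than {3,5,6} at the first point of difference.
That gives a bromo group at C-1; a chloro group at C-2; a methyl group at C-4.
Prefixes are listed alphabetically: bromo, chloro, methyl.
Assembling the pieces gives 1-bromo-2-chloro-4-methylhexane.

1-bromo-2-chloro-4-methylhexane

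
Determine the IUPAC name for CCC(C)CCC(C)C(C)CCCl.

The parent chain contains 9 carbons (nonane).
Choose the numbering such that the substituent locant set {1,3,4,7} is lower than {3,6,7,9} at the first point of difference.
This places a chloro group at C-1; methyl groups at C-3 and C-4 and C-7.
Substituent prefixes are cited in alphabetical order (multiplying prefixes like di-/tri- are ignored for ordering).
Putting it together: 1-chloro-3,4,7-trimethylnonane.

1-chloro-3,4,7-trimethylnonane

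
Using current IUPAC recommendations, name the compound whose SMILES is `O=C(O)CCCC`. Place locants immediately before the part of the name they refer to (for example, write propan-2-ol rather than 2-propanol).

pentanoic acid

The longest carbon chain that includes the –COOH group has 5 carbons, so the parent hydride is pentane.
A carboxylic acid (terminal –COOH) is the principal characteristic group, giving the suffix -oic acid.
Number the chain so that the carboxylic acid carbon is C-1 by definition.
The name is pentanoic acid.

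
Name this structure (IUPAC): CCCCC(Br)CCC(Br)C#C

The longest carbon chain that includes the multiple bond has 10 carbons, so the parent hydride is decane.
The chain contains a C≡C triple bond, so the unsaturation ending is -yne.
Choose the numbering such that numbering from this end puts the triple bond at C-1 rather than C-9.
That gives the triple bond between C-1 and C-2; bromo groups at C-3 and C-6.
Assembling the pieces gives 3,6-dibromodec-1-yne.

3,6-dibromodec-1-yne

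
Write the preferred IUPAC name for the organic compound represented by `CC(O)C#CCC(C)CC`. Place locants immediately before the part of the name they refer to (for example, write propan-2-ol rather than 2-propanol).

The longest carbon chain that includes the –OH group and the multiple bond has 8 carbons, so the parent hydride is octane.
The principal characteristic group is an alcohol (–OH), named with the suffix -ol.
There is one C≡C triple bond, indicated by the ending -yne.
The numbering direction is chosen so that numbering from this end puts the hydroxyl group at C-2 rather than C-7.
This places the hydroxyl at C-2; the triple bond between C-3 and C-4; a methyl group at C-6.
Assembling the pieces gives 6-methyloct-3-yn-2-ol.

6-methyloct-3-yn-2-ol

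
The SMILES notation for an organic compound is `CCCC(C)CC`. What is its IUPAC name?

3-methylhexane

The longest continuous carbon chain has 6 atoms, so the parent hydride is hexane.
Number the chain so that the substituent locant set {3} is lower than {4} at the first point of difference.
That gives a methyl group at C-3.
Assembling the pieces gives 3-methylhexane.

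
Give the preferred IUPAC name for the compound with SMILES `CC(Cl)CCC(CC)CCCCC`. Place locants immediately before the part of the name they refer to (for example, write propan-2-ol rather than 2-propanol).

The parent chain contains 10 carbons (decane).
Choose the numbering such that the substituent locant set {2,5} is lower than {6,9} at the first point of difference.
That gives a chloro group at C-2; an ethyl group at C-5.
Substituent prefixes are cited in alphabetical order (multiplying prefixes like di-/tri- are ignored for ordering).
Assembling the pieces gives 2-chloro-5-ethyldecane.

2-chloro-5-ethyldecane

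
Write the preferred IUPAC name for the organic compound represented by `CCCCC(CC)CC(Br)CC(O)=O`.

The longest carbon chain that includes the –COOH group has 9 carbons, so the parent hydride is nonane.
The principal characteristic group is a carboxylic acid (terminal –COOH), named with the suffix -oic acid.
The numbering direction is chosen so that the carboxylic acid carbon is C-1 by definition.
That gives a bromo group at C-3; an ethyl group at C-5.
The substituents are ordered alphabetically, ignoring any di-/tri- multipliers.
The name is 3-bromo-5-ethylnonanoic acid.

3-bromo-5-ethylnonanoic acid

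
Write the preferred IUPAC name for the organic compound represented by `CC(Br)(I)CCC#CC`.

The longest chain bearing the multiple bond is 7 carbons long (heptane).
The chain contains a C≡C triple bond, so the unsaturation ending is -yne.
The numbering direction is chosen so that numbering from this end puts the triple bond at C-2 rather than C-5.
That gives the triple bond between C-2 and C-3; a bromo group at C-6; an iodo group at C-6.
The substituents are ordered alphabetically, ignoring any di-/tri- multipliers.
Putting it together: 6-bromo-6-iodohept-2-yne.

6-bromo-6-iodohept-2-yne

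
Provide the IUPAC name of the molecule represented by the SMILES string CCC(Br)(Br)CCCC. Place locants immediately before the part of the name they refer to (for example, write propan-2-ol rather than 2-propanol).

The longest carbon chain is 7 atoms: the parent is heptane.
Number the chain so that the substituent locant set {3,3} is lower than {5,5} at the first point of difference.
With this numbering: two bromo groups at C-3.
Assembling the pieces gives 3,3-dibromoheptane.

3,3-dibromoheptane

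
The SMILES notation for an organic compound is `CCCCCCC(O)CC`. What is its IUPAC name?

The longest carbon chain that includes the –OH group has 9 carbons, so the parent hydride is nonane.
An alcohol (–OH) is the principal characteristic group, giving the suffix -ol.
The numbering direction is chosen so that numbering from this end puts the hydroxyl group at C-3 rather than C-7.
With this numbering: the hydroxyl at C-3.
The name is nonan-3-ol.

nonan-3-ol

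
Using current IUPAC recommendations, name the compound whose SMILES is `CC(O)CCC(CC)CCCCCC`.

5-ethylundecan-2-ol

The longest chain bearing the –OH group is 11 carbons long (undecane).
The principal characteristic group is an alcohol (–OH), named with the suffix -ol.
Choose the numbering such that numbering from this end puts the hydroxyl group at C-2 rather than C-10.
This places the hydroxyl at C-2; an ethyl group at C-5.
Putting it together: 5-ethylundecan-2-ol.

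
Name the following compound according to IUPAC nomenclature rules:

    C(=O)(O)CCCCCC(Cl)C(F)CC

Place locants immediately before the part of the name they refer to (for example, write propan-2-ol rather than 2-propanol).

The longest chain bearing the –COOH group is 10 carbons long (decane).
A carboxylic acid (terminal –COOH) is the principal characteristic group, giving the suffix -oic acid.
Number the chain so that the carboxylic acid carbon is C-1 by definition.
That gives a chloro group at C-7; a fluoro group at C-8.
Substituent prefixes are cited in alphabetical order (multiplying prefixes like di-/tri- are ignored for ordering).
The name is 7-chloro-8-fluorodecanoic acid.

7-chloro-8-fluorodecanoic acid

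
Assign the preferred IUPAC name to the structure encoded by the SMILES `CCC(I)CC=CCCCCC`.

The longest carbon chain that includes the multiple bond has 11 carbons, so the parent hydride is undecane.
A C=C double bond in the chain gives the infix -ene-.
Choose the numbering such that numbering from this end puts the double bond at C-5 rather than C-6.
With this numbering: the double bond between C-5 and C-6; an iodo group at C-3.
Putting it together: 3-iodoundec-5-ene.

3-iodoundec-5-ene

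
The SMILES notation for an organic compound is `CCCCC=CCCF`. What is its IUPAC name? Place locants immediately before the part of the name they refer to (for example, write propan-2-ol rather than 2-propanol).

1-fluorooct-3-ene

The longest chain bearing the multiple bond is 8 carbons long (octane).
There is one C=C double bond, indicated by the ending -ene.
Number the chain so that numbering from this end puts the double bond at C-3 rather than C-5.
That gives the double bond between C-3 and C-4; a fluoro group at C-1.
The name is 1-fluorooct-3-ene.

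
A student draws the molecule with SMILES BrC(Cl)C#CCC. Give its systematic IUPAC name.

1-bromo-1-chloropent-2-yne

The longest chain bearing the multiple bond is 5 carbons long (pentane).
The chain contains a C≡C triple bond, so the unsaturation ending is -yne.
The numbering direction is chosen so that numbering from this end puts the triple bond at C-2 rather than C-3.
That gives the triple bond between C-2 and C-3; a bromo group at C-1; a chloro group at C-1.
The substituents are ordered alphabetically, ignoring any di-/tri- multipliers.
The name is 1-bromo-1-chloropent-2-yne.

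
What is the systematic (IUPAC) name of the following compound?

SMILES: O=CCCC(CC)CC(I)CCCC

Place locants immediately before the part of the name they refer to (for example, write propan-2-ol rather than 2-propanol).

4-ethyl-6-iododecanal

The longest chain bearing the –CHO group is 10 carbons long (decane).
The principal characteristic group is an aldehyde (terminal –CHO), named with the suffix -al.
Choose the numbering such that the aldehyde carbon is C-1 by definition.
This places an ethyl group at C-4; an iodo group at C-6.
The substituents are ordered alphabetically, ignoring any di-/tri- multipliers.
Putting it together: 4-ethyl-6-iododecanal.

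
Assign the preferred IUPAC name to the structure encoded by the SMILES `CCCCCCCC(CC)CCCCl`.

The parent chain contains 11 carbons (undecane).
The numbering direction is chosen so that the substituent locant set {1,4} is lower than {8,11} at the first point of difference.
This places a chloro group at C-1; an ethyl group at C-4.
Substituent prefixes are cited in alphabetical order (multiplying prefixes like di-/tri- are ignored for ordering).
Putting it together: 1-chloro-4-ethylundecane.

1-chloro-4-ethylundecane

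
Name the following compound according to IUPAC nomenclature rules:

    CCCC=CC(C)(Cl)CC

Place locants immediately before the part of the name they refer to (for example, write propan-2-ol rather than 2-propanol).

3-chloro-3-methyloct-4-ene

The longest chain bearing the multiple bond is 8 carbons long (octane).
There is one C=C double bond, indicated by the ending -ene.
Number the chain so that the substituent locant set {3,3} is lower than {6,6} at the first point of difference.
With this numbering: the double bond between C-4 and C-5; a chloro group at C-3; a methyl group at C-3.
The substituents are ordered alphabetically, ignoring any di-/tri- multipliers.
Putting it together: 3-chloro-3-methyloct-4-ene.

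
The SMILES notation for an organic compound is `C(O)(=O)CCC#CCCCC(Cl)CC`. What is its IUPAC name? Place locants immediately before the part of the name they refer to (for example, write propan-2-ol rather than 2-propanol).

9-chloroundec-4-ynoic acid

The longest carbon chain that includes the –COOH group and the multiple bond has 11 carbons, so the parent hydride is undecane.
A carboxylic acid (terminal –COOH) is the principal characteristic group, giving the suffix -oic acid.
The chain contains a C≡C triple bond, so the unsaturation ending is -yne.
Choose the numbering such that the carboxylic acid carbon is C-1 by definition.
That gives the triple bond between C-4 and C-5; a chloro group at C-9.
Putting it together: 9-chloroundec-4-ynoic acid.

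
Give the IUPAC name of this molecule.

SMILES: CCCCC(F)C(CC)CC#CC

The longest chain bearing the multiple bond is 10 carbons long (decane).
A C≡C triple bond in the chain gives the infix -yne-.
The numbering direction is chosen so that numbering from this end puts the triple bond at C-2 rather than C-8.
That gives the triple bond between C-2 and C-3; an ethyl group at C-5; a fluoro group at C-6.
Prefixes are listed alphabetically: ethyl, fluoro.
Assembling the pieces gives 5-ethyl-6-fluorodec-2-yne.

5-ethyl-6-fluorodec-2-yne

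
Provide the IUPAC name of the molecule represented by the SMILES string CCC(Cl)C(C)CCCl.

1,4-dichloro-3-methylhexane

The longest continuous carbon chain has 6 atoms, so the parent hydride is hexane.
Choose the numbering such that the substituent locant set {1,3,4} is lower than {3,4,6} at the first point of difference.
With this numbering: chloro groups at C-1 and C-4; a methyl group at C-3.
Substituent prefixes are cited in alphabetical order (multiplying prefixes like di-/tri- are ignored for ordering).
Assembling the pieces gives 1,4-dichloro-3-methylhexane.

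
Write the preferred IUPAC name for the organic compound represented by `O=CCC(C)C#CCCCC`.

3-methylnon-4-ynal

The longest carbon chain that includes the –CHO group and the multiple bond has 9 carbons, so the parent hydride is nonane.
An aldehyde (terminal –CHO) is the principal characteristic group, giving the suffix -al.
A C≡C triple bond in the chain gives the infix -yne-.
The numbering direction is chosen so that the aldehyde carbon is C-1 by definition.
That gives the triple bond between C-4 and C-5; a methyl group at C-3.
Assembling the pieces gives 3-methylnon-4-ynal.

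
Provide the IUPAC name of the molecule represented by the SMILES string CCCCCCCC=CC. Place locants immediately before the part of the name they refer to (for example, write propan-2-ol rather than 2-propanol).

Counting along the main chain through the multiple bond gives 10 carbons: the parent is decane.
The chain contains a C=C double bond, so the unsaturation ending is -ene.
Choose the numbering such that numbering from this end puts the double bond at C-2 rather than C-8.
With this numbering: the double bond between C-2 and C-3.
The name is dec-2-ene.

dec-2-ene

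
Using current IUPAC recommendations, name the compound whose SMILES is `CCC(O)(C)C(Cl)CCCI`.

4-chloro-7-iodo-3-methylheptan-3-ol

The longest chain bearing the –OH group is 7 carbons long (heptane).
The principal characteristic group is an alcohol (–OH), named with the suffix -ol.
Choose the numbering such that numbering from this end puts the hydroxyl group at C-3 rather than C-5.
With this numbering: the hydroxyl at C-3; a chloro group at C-4; an iodo group at C-7; a methyl group at C-3.
The substituents are ordered alphabetically, ignoring any di-/tri- multipliers.
Assembling the pieces gives 4-chloro-7-iodo-3-methylheptan-3-ol.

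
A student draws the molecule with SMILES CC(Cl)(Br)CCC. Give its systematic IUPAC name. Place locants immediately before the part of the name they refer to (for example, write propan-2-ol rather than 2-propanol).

The parent chain contains 5 carbons (pentane).
Choose the numbering such that the substituent locant set {2,2} is lower than {4,4} at the first point of difference.
This places a bromo group at C-2; a chloro group at C-2.
Prefixes are listed alphabetically: bromo, chloro.
The name is 2-bromo-2-chloropentane.

2-bromo-2-chloropentane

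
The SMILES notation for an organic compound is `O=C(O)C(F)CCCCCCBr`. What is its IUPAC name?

8-bromo-2-fluorooctanoic acid

Counting along the main chain through the –COOH group gives 8 carbons: the parent is octane.
The principal characteristic group is a carboxylic acid (terminal –COOH), named with the suffix -oic acid.
Number the chain so that the carboxylic acid carbon is C-1 by definition.
With this numbering: a bromo group at C-8; a fluoro group at C-2.
Prefixes are listed alphabetically: bromo, fluoro.
Putting it together: 8-bromo-2-fluorooctanoic acid.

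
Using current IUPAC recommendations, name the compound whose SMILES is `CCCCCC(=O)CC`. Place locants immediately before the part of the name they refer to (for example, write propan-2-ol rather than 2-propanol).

octan-3-one

The longest carbon chain that includes the carbonyl has 8 carbons, so the parent hydride is octane.
The highest-priority functional group is a ketone (C=O on an internal carbon), so the name ends in -one.
The numbering direction is chosen so that numbering from this end puts the carbonyl group at C-3 rather than C-6.
That gives the carbonyl at C-3.
Putting it together: octan-3-one.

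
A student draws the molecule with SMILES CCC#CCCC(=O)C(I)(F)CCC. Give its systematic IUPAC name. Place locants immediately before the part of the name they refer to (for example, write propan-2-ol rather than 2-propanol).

The longest chain bearing the carbonyl and the multiple bond is 11 carbons long (undecane).
A ketone (C=O on an internal carbon) is the principal characteristic group, giving the suffix -one.
There is one C≡C triple bond, indicated by the ending -yne.
Choose the numbering such that numbering from this end puts the carbonyl group at C-5 rather than C-7.
With this numbering: the carbonyl at C-5; the triple bond between C-8 and C-9; a fluoro group at C-4; an iodo group at C-4.
The substituents are ordered alphabetically, ignoring any di-/tri- multipliers.
Putting it together: 4-fluoro-4-iodoundec-8-yn-5-one.

4-fluoro-4-iodoundec-8-yn-5-one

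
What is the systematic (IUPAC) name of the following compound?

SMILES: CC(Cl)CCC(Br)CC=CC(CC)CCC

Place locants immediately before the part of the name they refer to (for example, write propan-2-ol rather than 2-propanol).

Counting along the main chain through the multiple bond gives 12 carbons: the parent is dodecane.
A C=C double bond in the chain gives the infix -ene-.
Choose the numbering such that numbering from this end puts the double bond at C-5 rather than C-7.
With this numbering: the double bond between C-5 and C-6; a bromo group at C-8; a chloro group at C-11; an ethyl group at C-4.
Prefixes are listed alphabetically: bromo, chloro, ethyl.
Putting it together: 8-bromo-11-chloro-4-ethyldodec-5-ene.

8-bromo-11-chloro-4-ethyldodec-5-ene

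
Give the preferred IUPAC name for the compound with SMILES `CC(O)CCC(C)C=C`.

The longest chain bearing the –OH group and the multiple bond is 7 carbons long (heptane).
The highest-priority functional group is an alcohol (–OH), so the name ends in -ol.
The chain contains a C=C double bond, so the unsaturation ending is -ene.
Number the chain so that numbering from this end puts the hydroxyl group at C-2 rather than C-6.
With this numbering: the hydroxyl at C-2; the double bond between C-6 and C-7; a methyl group at C-5.
Putting it together: 5-methylhept-6-en-2-ol.

5-methylhept-6-en-2-ol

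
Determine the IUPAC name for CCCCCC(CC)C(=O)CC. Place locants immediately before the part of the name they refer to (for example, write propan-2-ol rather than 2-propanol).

4-ethylnonan-3-one

The longest carbon chain that includes the carbonyl has 9 carbons, so the parent hydride is nonane.
A ketone (C=O on an internal carbon) is the principal characteristic group, giving the suffix -one.
Number the chain so that numbering from this end puts the carbonyl group at C-3 rather than C-7.
With this numbering: the carbonyl at C-3; an ethyl group at C-4.
Assembling the pieces gives 4-ethylnonan-3-one.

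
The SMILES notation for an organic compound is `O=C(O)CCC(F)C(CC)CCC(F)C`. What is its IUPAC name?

5-ethyl-4,8-difluorononanoic acid

Counting along the main chain through the –COOH group gives 9 carbons: the parent is nonane.
The highest-priority functional group is a carboxylic acid (terminal –COOH), so the name ends in -oic acid.
Choose the numbering such that the carboxylic acid carbon is C-1 by definition.
That gives an ethyl group at C-5; fluoro groups at C-4 and C-8.
Substituent prefixes are cited in alphabetical order (multiplying prefixes like di-/tri- are ignored for ordering).
The name is 5-ethyl-4,8-difluorononanoic acid.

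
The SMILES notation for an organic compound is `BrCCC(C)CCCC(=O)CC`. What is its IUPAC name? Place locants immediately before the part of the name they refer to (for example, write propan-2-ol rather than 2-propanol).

Counting along the main chain through the carbonyl gives 9 carbons: the parent is nonane.
A ketone (C=O on an internal carbon) is the principal characteristic group, giving the suffix -one.
Number the chain so that numbering from this end puts the carbonyl group at C-3 rather than C-7.
That gives the carbonyl at C-3; a bromo group at C-9; a methyl group at C-7.
Substituent prefixes are cited in alphabetical order (multiplying prefixes like di-/tri- are ignored for ordering).
The name is 9-bromo-7-methylnonan-3-one.

9-bromo-7-methylnonan-3-one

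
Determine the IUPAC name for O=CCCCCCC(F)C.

7-fluorooctanal

The longest chain bearing the –CHO group is 8 carbons long (octane).
The principal characteristic group is an aldehyde (terminal –CHO), named with the suffix -al.
Choose the numbering such that the aldehyde carbon is C-1 by definition.
With this numbering: a fluoro group at C-7.
Putting it together: 7-fluorooctanal.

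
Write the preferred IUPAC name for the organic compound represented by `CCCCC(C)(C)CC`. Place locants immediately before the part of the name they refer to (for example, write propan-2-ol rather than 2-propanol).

The longest continuous carbon chain has 7 atoms, so the parent hydride is heptane.
Choose the numbering such that the substituent locant set {3,3} is lower than {5,5} at the first point of difference.
With this numbering: two methyl groups at C-3.
Assembling the pieces gives 3,3-dimethylheptane.

3,3-dimethylheptane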